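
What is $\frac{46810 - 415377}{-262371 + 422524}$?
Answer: $- \frac{368567}{160153} \approx -2.3013$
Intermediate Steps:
$\frac{46810 - 415377}{-262371 + 422524} = - \frac{368567}{160153}$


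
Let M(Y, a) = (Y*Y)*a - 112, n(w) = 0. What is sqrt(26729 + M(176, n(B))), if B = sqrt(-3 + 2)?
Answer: sqrt(26617) ≈ 163.15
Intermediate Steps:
B = I (B = sqrt(-1) = I ≈ 1.0*I)
M(Y, a) = -112 + a*Y**2 (M(Y, a) = Y**2*a - 112 = a*Y**2 - 112 = -112 + a*Y**2)
sqrt(26729 + M(176, n(B))) = sqrt(26729 + (-112 + 0*176**2)) = sqrt(26729 + (-112 + 0*30976)) = sqrt(26729 + (-112 + 0)) = sqrt(26729 - 112) = sqrt(26617)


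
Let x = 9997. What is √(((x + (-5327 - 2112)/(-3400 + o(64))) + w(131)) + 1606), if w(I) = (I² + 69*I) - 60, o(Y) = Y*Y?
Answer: √4569533886/348 ≈ 194.25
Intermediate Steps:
o(Y) = Y²
w(I) = -60 + I² + 69*I
√(((x + (-5327 - 2112)/(-3400 + o(64))) + w(131)) + 1606) = √(((9997 + (-5327 - 2112)/(-3400 + 64²)) + (-60 + 131² + 69*131)) + 1606) = √(((9997 - 7439/(-3400 + 4096)) + (-60 + 17161 + 9039)) + 1606) = √(((9997 - 7439/696) + 26140) + 1606) = √((6950473/696 + 26140) + 1606) = √(25143913/696 + 1606) = √(26261689/696) = √4569533886/348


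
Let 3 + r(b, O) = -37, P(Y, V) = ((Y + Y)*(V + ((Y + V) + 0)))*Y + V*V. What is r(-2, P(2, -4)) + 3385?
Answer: 3345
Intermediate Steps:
P(Y, V) = V² + 2*Y²*(Y + 2*V) (P(Y, V) = ((2*Y)*(V + ((V + Y) + 0)))*Y + V² = ((2*Y)*(V + (V + Y)))*Y + V² = ((2*Y)*(Y + 2*V))*Y + V² = (2*Y*(Y + 2*V))*Y + V² = 2*Y²*(Y + 2*V) + V² = V² + 2*Y²*(Y + 2*V))
r(b, O) = -40 (r(b, O) = -3 - 37 = -40)
r(-2, P(2, -4)) + 3385 = -40 + 3385 = 3345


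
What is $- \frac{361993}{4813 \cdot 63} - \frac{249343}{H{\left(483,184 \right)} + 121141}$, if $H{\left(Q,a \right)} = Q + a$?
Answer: $- \frac{5204312107}{1605847824} \approx -3.2408$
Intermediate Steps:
$- \frac{361993}{4813 \cdot 63} - \frac{249343}{H{\left(483,184 \right)} + 121141} = - \frac{361993}{4813 \cdot 63} - \frac{249343}{\left(483 + 184\right) + 121141} = - \frac{361993}{303219} - \frac{249343}{667 + 121141} = \left(-361993\right) \frac{1}{303219} - \frac{249343}{121808} = - \frac{361993}{303219} - \frac{10841}{5296} = - \frac{5204312107}{1605847824}$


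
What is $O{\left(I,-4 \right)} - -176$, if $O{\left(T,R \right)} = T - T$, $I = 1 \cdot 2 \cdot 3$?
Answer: $176$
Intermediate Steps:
$I = 6$ ($I = 2 \cdot 3 = 6$)
$O{\left(T,R \right)} = 0$
$O{\left(I,-4 \right)} - -176 = 0 - -176 = 0 + 176 = 176$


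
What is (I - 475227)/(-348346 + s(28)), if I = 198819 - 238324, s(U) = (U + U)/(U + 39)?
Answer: 17243522/11669563 ≈ 1.4776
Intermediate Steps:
s(U) = 2*U/(39 + U) (s(U) = (2*U)/(39 + U) = 2*U/(39 + U))
I = -39505
(I - 475227)/(-348346 + s(28)) = (-39505 - 475227)/(-348346 + 2*28/(39 + 28)) = -514732/(-348346 + 2*28/67) = -514732/(-348346 + 2*28*(1/67)) = -514732/(-348346 + 56/67) = -514732/(-23339126/67) = -514732*(-67/23339126) = 17243522/11669563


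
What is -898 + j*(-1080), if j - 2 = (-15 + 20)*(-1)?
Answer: 2342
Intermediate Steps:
j = -3 (j = 2 + (-15 + 20)*(-1) = 2 + 5*(-1) = 2 - 5 = -3)
-898 + j*(-1080) = -898 - 3*(-1080) = -898 + 3240 = 2342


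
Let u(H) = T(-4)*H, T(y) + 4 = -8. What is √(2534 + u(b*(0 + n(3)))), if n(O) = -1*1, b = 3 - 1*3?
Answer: √2534 ≈ 50.339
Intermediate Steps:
T(y) = -12 (T(y) = -4 - 8 = -12)
b = 0 (b = 3 - 3 = 0)
n(O) = -1
u(H) = -12*H
√(2534 + u(b*(0 + n(3)))) = √(2534 - 0*(0 - 1)) = √(2534 - 0*(-1)) = √(2534 - 12*0) = √(2534 + 0) = √2534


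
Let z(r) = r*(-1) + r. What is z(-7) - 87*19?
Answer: -1653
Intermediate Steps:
z(r) = 0 (z(r) = -r + r = 0)
z(-7) - 87*19 = 0 - 87*19 = 0 - 1653 = -1653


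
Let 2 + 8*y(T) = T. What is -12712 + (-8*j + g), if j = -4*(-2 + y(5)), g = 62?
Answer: -12702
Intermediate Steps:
y(T) = -¼ + T/8
j = 13/2 (j = -4*(-2 + (-¼ + (⅛)*5)) = -4*(-2 + (-¼ + 5/8)) = -4*(-2 + 3/8) = -4*(-13/8) = 13/2 ≈ 6.5000)
-12712 + (-8*j + g) = -12712 + (-8*13/2 + 62) = -12712 + (-52 + 62) = -12712 + 10 = -12702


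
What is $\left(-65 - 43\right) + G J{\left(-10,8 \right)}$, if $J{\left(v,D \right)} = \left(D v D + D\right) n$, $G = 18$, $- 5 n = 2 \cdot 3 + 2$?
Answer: $\frac{90468}{5} \approx 18094.0$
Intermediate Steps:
$n = - \frac{8}{5}$ ($n = - \frac{2 \cdot 3 + 2}{5} = - \frac{6 + 2}{5} = \left(- \frac{1}{5}\right) 8 = - \frac{8}{5} \approx -1.6$)
$J{\left(v,D \right)} = - \frac{8 D}{5} - \frac{8 v D^{2}}{5}$ ($J{\left(v,D \right)} = \left(D v D + D\right) \left(- \frac{8}{5}\right) = \left(v D^{2} + D\right) \left(- \frac{8}{5}\right) = \left(D + v D^{2}\right) \left(- \frac{8}{5}\right) = - \frac{8 D}{5} - \frac{8 v D^{2}}{5}$)
$\left(-65 - 43\right) + G J{\left(-10,8 \right)} = \left(-65 - 43\right) + 18 \left(\left(- \frac{8}{5}\right) 8 \left(1 + 8 \left(-10\right)\right)\right) = \left(-65 - 43\right) + 18 \left(\left(- \frac{8}{5}\right) 8 \left(1 - 80\right)\right) = -108 + 18 \left(\left(- \frac{8}{5}\right) 8 \left(-79\right)\right) = -108 + 18 \cdot \frac{5056}{5} = -108 + \frac{91008}{5} = \frac{90468}{5}$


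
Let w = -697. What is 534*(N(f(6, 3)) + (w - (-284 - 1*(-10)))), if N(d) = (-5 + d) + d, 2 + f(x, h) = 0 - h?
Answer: -233892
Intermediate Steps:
f(x, h) = -2 - h (f(x, h) = -2 + (0 - h) = -2 - h)
N(d) = -5 + 2*d
534*(N(f(6, 3)) + (w - (-284 - 1*(-10)))) = 534*((-5 + 2*(-2 - 1*3)) + (-697 - (-284 - 1*(-10)))) = 534*((-5 + 2*(-2 - 3)) + (-697 - (-284 + 10))) = 534*((-5 + 2*(-5)) + (-697 - 1*(-274))) = 534*((-5 - 10) + (-697 + 274)) = 534*(-15 - 423) = 534*(-438) = -233892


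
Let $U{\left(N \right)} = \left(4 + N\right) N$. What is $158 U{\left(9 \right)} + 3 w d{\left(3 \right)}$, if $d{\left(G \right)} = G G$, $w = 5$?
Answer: $18621$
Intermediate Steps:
$d{\left(G \right)} = G^{2}$
$U{\left(N \right)} = N \left(4 + N\right)$
$158 U{\left(9 \right)} + 3 w d{\left(3 \right)} = 158 \cdot 9 \left(4 + 9\right) + 3 \cdot 5 \cdot 3^{2} = 158 \cdot 9 \cdot 13 + 15 \cdot 9 = 158 \cdot 117 + 135 = 18486 + 135 = 18621$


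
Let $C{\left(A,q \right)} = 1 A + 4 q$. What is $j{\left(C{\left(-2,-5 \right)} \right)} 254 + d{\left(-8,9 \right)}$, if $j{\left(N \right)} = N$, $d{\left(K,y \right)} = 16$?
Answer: $-5572$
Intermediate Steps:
$C{\left(A,q \right)} = A + 4 q$
$j{\left(C{\left(-2,-5 \right)} \right)} 254 + d{\left(-8,9 \right)} = \left(-2 + 4 \left(-5\right)\right) 254 + 16 = \left(-2 - 20\right) 254 + 16 = \left(-22\right) 254 + 16 = -5588 + 16 = -5572$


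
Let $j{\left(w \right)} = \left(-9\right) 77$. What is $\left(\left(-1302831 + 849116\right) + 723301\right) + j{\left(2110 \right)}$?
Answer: $268893$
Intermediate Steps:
$j{\left(w \right)} = -693$
$\left(\left(-1302831 + 849116\right) + 723301\right) + j{\left(2110 \right)} = \left(\left(-1302831 + 849116\right) + 723301\right) - 693 = \left(-453715 + 723301\right) - 693 = 269586 - 693 = 268893$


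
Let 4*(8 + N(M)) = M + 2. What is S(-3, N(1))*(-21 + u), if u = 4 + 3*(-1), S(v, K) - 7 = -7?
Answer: 0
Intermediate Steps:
N(M) = -15/2 + M/4 (N(M) = -8 + (M + 2)/4 = -8 + (2 + M)/4 = -8 + (½ + M/4) = -15/2 + M/4)
S(v, K) = 0 (S(v, K) = 7 - 7 = 0)
u = 1 (u = 4 - 3 = 1)
S(-3, N(1))*(-21 + u) = 0*(-21 + 1) = 0*(-20) = 0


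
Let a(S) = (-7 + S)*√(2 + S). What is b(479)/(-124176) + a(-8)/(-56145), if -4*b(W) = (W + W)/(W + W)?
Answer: 1/496704 + I*√6/3743 ≈ 2.0133e-6 + 0.00065442*I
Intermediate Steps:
a(S) = √(2 + S)*(-7 + S)
b(W) = -¼ (b(W) = -(W + W)/(4*(W + W)) = -2*W/(4*(2*W)) = -2*W*1/(2*W)/4 = -¼*1 = -¼)
b(479)/(-124176) + a(-8)/(-56145) = -¼/(-124176) + (√(2 - 8)*(-7 - 8))/(-56145) = -¼*(-1/124176) + (√(-6)*(-15))*(-1/56145) = 1/496704 + ((I*√6)*(-15))*(-1/56145) = 1/496704 - 15*I*√6*(-1/56145) = 1/496704 + I*√6/3743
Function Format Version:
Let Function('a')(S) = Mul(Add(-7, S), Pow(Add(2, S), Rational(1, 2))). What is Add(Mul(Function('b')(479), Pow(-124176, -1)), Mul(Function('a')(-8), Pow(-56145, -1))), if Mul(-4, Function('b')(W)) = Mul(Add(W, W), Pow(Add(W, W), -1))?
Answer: Add(Rational(1, 496704), Mul(Rational(1, 3743), I, Pow(6, Rational(1, 2)))) ≈ Add(2.0133e-6, Mul(0.00065442, I))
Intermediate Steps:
Function('a')(S) = Mul(Pow(Add(2, S), Rational(1, 2)), Add(-7, S))
Function('b')(W) = Rational(-1, 4) (Function('b')(W) = Mul(Rational(-1, 4), Mul(Add(W, W), Pow(Add(W, W), -1))) = Mul(Rational(-1, 4), Mul(Mul(2, W), Pow(Mul(2, W), -1))) = Mul(Rational(-1, 4), Mul(Mul(2, W), Mul(Rational(1, 2), Pow(W, -1)))) = Mul(Rational(-1, 4), 1) = Rational(-1, 4))
Add(Mul(Function('b')(479), Pow(-124176, -1)), Mul(Function('a')(-8), Pow(-56145, -1))) = Add(Mul(Rational(-1, 4), Pow(-124176, -1)), Mul(Mul(Pow(Add(2, -8), Rational(1, 2)), Add(-7, -8)), Pow(-56145, -1))) = Add(Mul(Rational(-1, 4), Rational(-1, 124176)), Mul(Mul(Pow(-6, Rational(1, 2)), -15), Rational(-1, 56145))) = Add(Rational(1, 496704), Mul(Mul(Mul(I, Pow(6, Rational(1, 2))), -15), Rational(-1, 56145))) = Add(Rational(1, 496704), Mul(Mul(-15, I, Pow(6, Rational(1, 2))), Rational(-1, 56145))) = Add(Rational(1, 496704), Mul(Rational(1, 3743), I, Pow(6, Rational(1, 2))))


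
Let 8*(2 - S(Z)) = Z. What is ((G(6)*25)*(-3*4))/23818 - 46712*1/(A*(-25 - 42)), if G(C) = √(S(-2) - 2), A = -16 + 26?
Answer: 278121479/3989515 ≈ 69.713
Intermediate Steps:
A = 10
S(Z) = 2 - Z/8
G(C) = ½ (G(C) = √((2 - ⅛*(-2)) - 2) = √((2 + ¼) - 2) = √(9/4 - 2) = √(¼) = ½)
((G(6)*25)*(-3*4))/23818 - 46712*1/(A*(-25 - 42)) = (((½)*25)*(-3*4))/23818 - 46712*1/(10*(-25 - 42)) = ((25/2)*(-12))*(1/23818) - 46712/(10*(-67)) = -150*1/23818 - 46712/(-670) = -75/11909 - 46712*(-1/670) = -75/11909 + 23356/335 = 278121479/3989515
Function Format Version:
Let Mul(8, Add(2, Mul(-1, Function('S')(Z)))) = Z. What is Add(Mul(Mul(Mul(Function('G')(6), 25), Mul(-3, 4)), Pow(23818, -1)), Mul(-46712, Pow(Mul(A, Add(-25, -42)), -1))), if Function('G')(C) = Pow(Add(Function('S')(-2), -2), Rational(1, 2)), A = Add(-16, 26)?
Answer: Rational(278121479, 3989515) ≈ 69.713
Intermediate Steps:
A = 10
Function('S')(Z) = Add(2, Mul(Rational(-1, 8), Z))
Function('G')(C) = Rational(1, 2) (Function('G')(C) = Pow(Add(Add(2, Mul(Rational(-1, 8), -2)), -2), Rational(1, 2)) = Pow(Add(Add(2, Rational(1, 4)), -2), Rational(1, 2)) = Pow(Add(Rational(9, 4), -2), Rational(1, 2)) = Pow(Rational(1, 4), Rational(1, 2)) = Rational(1, 2))
Add(Mul(Mul(Mul(Function('G')(6), 25), Mul(-3, 4)), Pow(23818, -1)), Mul(-46712, Pow(Mul(A, Add(-25, -42)), -1))) = Add(Mul(Mul(Mul(Rational(1, 2), 25), Mul(-3, 4)), Pow(23818, -1)), Mul(-46712, Pow(Mul(10, Add(-25, -42)), -1))) = Add(Mul(Mul(Rational(25, 2), -12), Rational(1, 23818)), Mul(-46712, Pow(Mul(10, -67), -1))) = Add(Mul(-150, Rational(1, 23818)), Mul(-46712, Pow(-670, -1))) = Add(Rational(-75, 11909), Mul(-46712, Rational(-1, 670))) = Add(Rational(-75, 11909), Rational(23356, 335)) = Rational(278121479, 3989515)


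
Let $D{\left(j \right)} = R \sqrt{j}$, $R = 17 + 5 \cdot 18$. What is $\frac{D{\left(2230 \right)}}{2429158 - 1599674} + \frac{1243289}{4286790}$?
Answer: $\frac{1243289}{4286790} + \frac{107 \sqrt{2230}}{829484} \approx 0.29612$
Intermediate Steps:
$R = 107$ ($R = 17 + 90 = 107$)
$D{\left(j \right)} = 107 \sqrt{j}$
$\frac{D{\left(2230 \right)}}{2429158 - 1599674} + \frac{1243289}{4286790} = \frac{107 \sqrt{2230}}{2429158 - 1599674} + \frac{1243289}{4286790} = \frac{107 \sqrt{2230}}{2429158 - 1599674} + 1243289 \cdot \frac{1}{4286790} = \frac{107 \sqrt{2230}}{829484} + \frac{1243289}{4286790} = \frac{1243289}{4286790} + \frac{107 \sqrt{2230}}{829484}$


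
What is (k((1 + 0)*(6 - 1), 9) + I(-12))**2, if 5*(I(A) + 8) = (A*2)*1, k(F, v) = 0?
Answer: 4096/25 ≈ 163.84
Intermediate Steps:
I(A) = -8 + 2*A/5 (I(A) = -8 + ((A*2)*1)/5 = -8 + ((2*A)*1)/5 = -8 + (2*A)/5 = -8 + 2*A/5)
(k((1 + 0)*(6 - 1), 9) + I(-12))**2 = (0 + (-8 + (2/5)*(-12)))**2 = (0 + (-8 - 24/5))**2 = (0 - 64/5)**2 = (-64/5)**2 = 4096/25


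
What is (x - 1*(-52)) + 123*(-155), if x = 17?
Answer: -18996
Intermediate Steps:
(x - 1*(-52)) + 123*(-155) = (17 - 1*(-52)) + 123*(-155) = (17 + 52) - 19065 = 69 - 19065 = -18996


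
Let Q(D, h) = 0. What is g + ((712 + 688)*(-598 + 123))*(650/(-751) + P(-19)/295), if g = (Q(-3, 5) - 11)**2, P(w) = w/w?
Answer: 25408228389/44309 ≈ 5.7343e+5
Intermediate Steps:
P(w) = 1
g = 121 (g = (0 - 11)**2 = (-11)**2 = 121)
g + ((712 + 688)*(-598 + 123))*(650/(-751) + P(-19)/295) = 121 + ((712 + 688)*(-598 + 123))*(650/(-751) + 1/295) = 121 + (1400*(-475))*(650*(-1/751) + 1*(1/295)) = 121 - 665000*(-650/751 + 1/295) = 121 - 665000*(-190999/221545) = 121 + 25402867000/44309 = 25408228389/44309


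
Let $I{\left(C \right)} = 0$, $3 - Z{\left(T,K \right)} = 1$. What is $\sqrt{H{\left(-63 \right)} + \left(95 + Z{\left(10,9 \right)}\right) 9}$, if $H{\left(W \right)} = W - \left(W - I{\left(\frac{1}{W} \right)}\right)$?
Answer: $3 \sqrt{97} \approx 29.547$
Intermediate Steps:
$Z{\left(T,K \right)} = 2$ ($Z{\left(T,K \right)} = 3 - 1 = 2$)
$H{\left(W \right)} = 0$ ($H{\left(W \right)} = W + \left(0 - W\right) = W - W = 0$)
$\sqrt{H{\left(-63 \right)} + \left(95 + Z{\left(10,9 \right)}\right) 9} = \sqrt{0 + \left(95 + 2\right) 9} = \sqrt{0 + 97 \cdot 9} = \sqrt{0 + 873} = \sqrt{873} = 3 \sqrt{97}$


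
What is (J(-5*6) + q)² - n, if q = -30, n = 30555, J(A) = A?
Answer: -26955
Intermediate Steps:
(J(-5*6) + q)² - n = (-5*6 - 30)² - 1*30555 = (-30 - 30)² - 30555 = (-60)² - 30555 = 3600 - 30555 = -26955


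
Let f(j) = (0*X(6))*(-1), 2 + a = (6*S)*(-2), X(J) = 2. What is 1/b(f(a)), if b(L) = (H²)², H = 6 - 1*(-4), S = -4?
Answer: 1/10000 ≈ 0.00010000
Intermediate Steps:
a = 46 (a = -2 + (6*(-4))*(-2) = -2 - 24*(-2) = -2 + 48 = 46)
H = 10 (H = 6 + 4 = 10)
f(j) = 0 (f(j) = (0*2)*(-1) = 0*(-1) = 0)
b(L) = 10000 (b(L) = (10²)² = 100² = 10000)
1/b(f(a)) = 1/10000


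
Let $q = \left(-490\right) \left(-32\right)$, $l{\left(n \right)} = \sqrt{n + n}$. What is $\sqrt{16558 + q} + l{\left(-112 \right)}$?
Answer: $9 \sqrt{398} + 4 i \sqrt{14} \approx 179.55 + 14.967 i$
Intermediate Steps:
$l{\left(n \right)} = \sqrt{2} \sqrt{n}$ ($l{\left(n \right)} = \sqrt{2 n} = \sqrt{2} \sqrt{n}$)
$q = 15680$
$\sqrt{16558 + q} + l{\left(-112 \right)} = \sqrt{16558 + 15680} + \sqrt{2} \sqrt{-112} = \sqrt{32238} + \sqrt{2} \cdot 4 i \sqrt{7} = 9 \sqrt{398} + 4 i \sqrt{14}$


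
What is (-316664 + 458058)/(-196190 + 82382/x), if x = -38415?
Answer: -2715825255/3768360616 ≈ -0.72069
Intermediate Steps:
(-316664 + 458058)/(-196190 + 82382/x) = (-316664 + 458058)/(-196190 + 82382/(-38415)) = 141394/(-196190 + 82382*(-1/38415)) = 141394/(-196190 - 82382/38415) = 141394/(-7536721232/38415) = 141394*(-38415/7536721232) = -2715825255/3768360616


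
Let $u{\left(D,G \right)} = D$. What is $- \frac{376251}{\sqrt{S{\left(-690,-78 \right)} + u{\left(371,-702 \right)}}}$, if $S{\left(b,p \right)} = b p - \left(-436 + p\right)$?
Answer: $- \frac{125417 \sqrt{54705}}{18235} \approx -1608.7$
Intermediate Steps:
$S{\left(b,p \right)} = 436 - p + b p$
$- \frac{376251}{\sqrt{S{\left(-690,-78 \right)} + u{\left(371,-702 \right)}}} = - \frac{376251}{\sqrt{\left(436 - -78 - -53820\right) + 371}} = - \frac{376251}{\sqrt{\left(436 + 78 + 53820\right) + 371}} = - \frac{376251}{\sqrt{54334 + 371}} = - \frac{376251}{\sqrt{54705}} = - 376251 \frac{\sqrt{54705}}{54705} = - \frac{125417 \sqrt{54705}}{18235}$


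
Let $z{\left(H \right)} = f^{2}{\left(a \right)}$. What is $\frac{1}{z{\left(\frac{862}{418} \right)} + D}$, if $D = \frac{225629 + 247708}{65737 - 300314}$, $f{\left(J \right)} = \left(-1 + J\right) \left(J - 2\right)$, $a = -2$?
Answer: $\frac{4991}{708633} \approx 0.0070431$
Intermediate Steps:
$f{\left(J \right)} = \left(-1 + J\right) \left(-2 + J\right)$
$z{\left(H \right)} = 144$ ($z{\left(H \right)} = \left(2 + \left(-2\right)^{2} - -6\right)^{2} = \left(2 + 4 + 6\right)^{2} = 12^{2} = 144$)
$D = - \frac{10071}{4991}$ ($D = \frac{473337}{-234577} = 473337 \left(- \frac{1}{234577}\right) = - \frac{10071}{4991} \approx -2.0178$)
$\frac{1}{z{\left(\frac{862}{418} \right)} + D} = \frac{1}{144 - \frac{10071}{4991}} = \frac{1}{\frac{708633}{4991}} = \frac{4991}{708633}$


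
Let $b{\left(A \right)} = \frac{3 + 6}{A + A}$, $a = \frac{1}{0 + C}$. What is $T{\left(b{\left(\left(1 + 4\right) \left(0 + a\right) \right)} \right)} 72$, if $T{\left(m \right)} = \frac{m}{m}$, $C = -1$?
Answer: $72$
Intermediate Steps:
$a = -1$ ($a = \frac{1}{0 - 1} = \frac{1}{-1} = -1$)
$b{\left(A \right)} = \frac{9}{2 A}$
$T{\left(m \right)} = 1$
$T{\left(b{\left(\left(1 + 4\right) \left(0 + a\right) \right)} \right)} 72 = 1 \cdot 72 = 72$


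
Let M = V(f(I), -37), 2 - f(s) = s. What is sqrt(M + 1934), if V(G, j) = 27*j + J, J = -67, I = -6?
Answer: 2*sqrt(217) ≈ 29.462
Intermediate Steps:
f(s) = 2 - s
V(G, j) = -67 + 27*j (V(G, j) = 27*j - 67 = -67 + 27*j)
M = -1066 (M = -67 + 27*(-37) = -67 - 999 = -1066)
sqrt(M + 1934) = sqrt(-1066 + 1934) = sqrt(868) = 2*sqrt(217)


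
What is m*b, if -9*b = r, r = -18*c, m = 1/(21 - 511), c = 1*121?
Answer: -121/245 ≈ -0.49388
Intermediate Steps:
c = 121
m = -1/490 (m = 1/(-490) = -1/490 ≈ -0.0020408)
r = -2178 (r = -18*121 = -2178)
b = 242 (b = -1/9*(-2178) = 242)
m*b = -1/490*242 = -121/245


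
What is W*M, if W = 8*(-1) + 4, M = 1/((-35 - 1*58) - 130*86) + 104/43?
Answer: -92766/9589 ≈ -9.6742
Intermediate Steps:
M = 46383/19178 (M = (1/86)/((-35 - 58) - 130) + 104*(1/43) = (1/86)/(-93 - 130) + 104/43 = (1/86)/(-223) + 104/43 = -1/223*1/86 + 104/43 = -1/19178 + 104/43 = 46383/19178 ≈ 2.4186)
W = -4 (W = -8 + 4 = -4)
W*M = -4*46383/19178 = -92766/9589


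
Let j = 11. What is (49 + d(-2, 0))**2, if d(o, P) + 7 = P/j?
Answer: 1764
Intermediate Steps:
d(o, P) = -7 + P/11
(49 + d(-2, 0))**2 = (49 + (-7 + (1/11)*0))**2 = (49 + (-7 + 0))**2 = (49 - 7)**2 = 42**2 = 1764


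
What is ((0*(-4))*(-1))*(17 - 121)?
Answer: 0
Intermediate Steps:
((0*(-4))*(-1))*(17 - 121) = (0*(-1))*(-104) = 0*(-104) = 0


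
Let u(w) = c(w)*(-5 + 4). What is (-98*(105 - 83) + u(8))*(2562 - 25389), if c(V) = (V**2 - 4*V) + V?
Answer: 50128092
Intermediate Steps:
c(V) = V**2 - 3*V
u(w) = -w*(-3 + w) (u(w) = (w*(-3 + w))*(-5 + 4) = (w*(-3 + w))*(-1) = -w*(-3 + w))
(-98*(105 - 83) + u(8))*(2562 - 25389) = (-98*(105 - 83) + 8*(3 - 1*8))*(2562 - 25389) = (-98*22 + 8*(3 - 8))*(-22827) = (-2156 + 8*(-5))*(-22827) = (-2156 - 40)*(-22827) = -2196*(-22827) = 50128092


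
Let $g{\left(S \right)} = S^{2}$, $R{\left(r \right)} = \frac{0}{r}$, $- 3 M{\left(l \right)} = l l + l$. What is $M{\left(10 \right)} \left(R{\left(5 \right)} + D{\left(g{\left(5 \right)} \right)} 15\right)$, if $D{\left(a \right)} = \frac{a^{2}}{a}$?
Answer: $-13750$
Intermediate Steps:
$M{\left(l \right)} = - \frac{l}{3} - \frac{l^{2}}{3}$ ($M{\left(l \right)} = - \frac{l l + l}{3} = - \frac{l^{2} + l}{3} = - \frac{l + l^{2}}{3} = - \frac{l}{3} - \frac{l^{2}}{3}$)
$R{\left(r \right)} = 0$
$D{\left(a \right)} = a$
$M{\left(10 \right)} \left(R{\left(5 \right)} + D{\left(g{\left(5 \right)} \right)} 15\right) = \left(- \frac{1}{3}\right) 10 \left(1 + 10\right) \left(0 + 5^{2} \cdot 15\right) = \left(- \frac{1}{3}\right) 10 \cdot 11 \left(0 + 25 \cdot 15\right) = - \frac{110 \left(0 + 375\right)}{3} = \left(- \frac{110}{3}\right) 375 = -13750$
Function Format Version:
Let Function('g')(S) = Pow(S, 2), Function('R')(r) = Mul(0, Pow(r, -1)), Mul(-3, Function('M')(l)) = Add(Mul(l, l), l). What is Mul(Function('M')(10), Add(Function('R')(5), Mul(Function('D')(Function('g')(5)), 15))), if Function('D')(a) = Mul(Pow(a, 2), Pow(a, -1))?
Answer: -13750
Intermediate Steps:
Function('M')(l) = Add(Mul(Rational(-1, 3), l), Mul(Rational(-1, 3), Pow(l, 2))) (Function('M')(l) = Mul(Rational(-1, 3), Add(Mul(l, l), l)) = Mul(Rational(-1, 3), Add(Pow(l, 2), l)) = Mul(Rational(-1, 3), Add(l, Pow(l, 2))) = Add(Mul(Rational(-1, 3), l), Mul(Rational(-1, 3), Pow(l, 2))))
Function('R')(r) = 0
Function('D')(a) = a
Mul(Function('M')(10), Add(Function('R')(5), Mul(Function('D')(Function('g')(5)), 15))) = Mul(Mul(Rational(-1, 3), 10, Add(1, 10)), Add(0, Mul(Pow(5, 2), 15))) = Mul(Mul(Rational(-1, 3), 10, 11), Add(0, Mul(25, 15))) = Mul(Rational(-110, 3), Add(0, 375)) = Mul(Rational(-110, 3), 375) = -13750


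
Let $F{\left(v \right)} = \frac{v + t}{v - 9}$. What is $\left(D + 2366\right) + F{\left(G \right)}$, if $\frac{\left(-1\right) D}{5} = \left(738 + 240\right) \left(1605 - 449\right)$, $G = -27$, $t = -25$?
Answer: $- \frac{50854253}{9} \approx -5.6505 \cdot 10^{6}$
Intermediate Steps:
$F{\left(v \right)} = \frac{-25 + v}{-9 + v}$ ($F{\left(v \right)} = \frac{v - 25}{v - 9} = \frac{-25 + v}{-9 + v}$)
$D = -5652840$ ($D = - 5 \left(738 + 240\right) \left(1605 - 449\right) = - 5 \cdot 978 \cdot 1156 = \left(-5\right) 1130568 = -5652840$)
$\left(D + 2366\right) + F{\left(G \right)} = \left(-5652840 + 2366\right) + \frac{-25 - 27}{-9 - 27} = -5650474 + \frac{1}{-36} \left(-52\right) = -5650474 - - \frac{13}{9} = -5650474 + \frac{13}{9} = - \frac{50854253}{9}$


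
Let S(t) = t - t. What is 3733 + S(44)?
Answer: 3733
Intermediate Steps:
S(t) = 0
3733 + S(44) = 3733 + 0 = 3733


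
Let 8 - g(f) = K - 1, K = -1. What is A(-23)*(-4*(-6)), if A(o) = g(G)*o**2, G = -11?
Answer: 126960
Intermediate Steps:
g(f) = 10 (g(f) = 8 - (-1 - 1) = 8 - 1*(-2) = 8 + 2 = 10)
A(o) = 10*o**2
A(-23)*(-4*(-6)) = (10*(-23)**2)*(-4*(-6)) = (10*529)*24 = 5290*24 = 126960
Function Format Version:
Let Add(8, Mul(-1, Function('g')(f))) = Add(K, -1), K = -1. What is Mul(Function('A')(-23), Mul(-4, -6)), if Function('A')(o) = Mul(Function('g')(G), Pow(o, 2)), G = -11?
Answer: 126960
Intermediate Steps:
Function('g')(f) = 10 (Function('g')(f) = Add(8, Mul(-1, Add(-1, -1))) = Add(8, Mul(-1, -2)) = Add(8, 2) = 10)
Function('A')(o) = Mul(10, Pow(o, 2))
Mul(Function('A')(-23), Mul(-4, -6)) = Mul(Mul(10, Pow(-23, 2)), Mul(-4, -6)) = Mul(Mul(10, 529), 24) = Mul(5290, 24) = 126960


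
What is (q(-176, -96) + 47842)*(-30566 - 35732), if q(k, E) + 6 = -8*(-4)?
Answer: -3173552664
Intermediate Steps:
q(k, E) = 26 (q(k, E) = -6 - 8*(-4) = -6 + 32 = 26)
(q(-176, -96) + 47842)*(-30566 - 35732) = (26 + 47842)*(-30566 - 35732) = 47868*(-66298) = -3173552664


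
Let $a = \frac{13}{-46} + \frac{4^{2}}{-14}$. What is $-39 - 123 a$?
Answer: $\frac{43899}{322} \approx 136.33$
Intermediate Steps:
$a = - \frac{459}{322}$ ($a = 13 \left(- \frac{1}{46}\right) + 16 \left(- \frac{1}{14}\right) = - \frac{13}{46} - \frac{8}{7} = - \frac{459}{322} \approx -1.4255$)
$-39 - 123 a = -39 - - \frac{56457}{322} = -39 + \frac{56457}{322} = \frac{43899}{322}$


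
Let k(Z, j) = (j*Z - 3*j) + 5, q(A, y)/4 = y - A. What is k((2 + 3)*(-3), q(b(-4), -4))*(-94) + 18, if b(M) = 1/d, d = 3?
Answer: -29780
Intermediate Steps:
b(M) = ⅓ (b(M) = 1/3 = ⅓)
q(A, y) = -4*A + 4*y (q(A, y) = 4*(y - A) = -4*A + 4*y)
k(Z, j) = 5 - 3*j + Z*j (k(Z, j) = (Z*j - 3*j) + 5 = (-3*j + Z*j) + 5 = 5 - 3*j + Z*j)
k((2 + 3)*(-3), q(b(-4), -4))*(-94) + 18 = (5 - 3*(-4*⅓ + 4*(-4)) + ((2 + 3)*(-3))*(-4*⅓ + 4*(-4)))*(-94) + 18 = (5 - 3*(-4/3 - 16) + (5*(-3))*(-4/3 - 16))*(-94) + 18 = (5 - 3*(-52/3) - 15*(-52/3))*(-94) + 18 = (5 + 52 + 260)*(-94) + 18 = 317*(-94) + 18 = -29798 + 18 = -29780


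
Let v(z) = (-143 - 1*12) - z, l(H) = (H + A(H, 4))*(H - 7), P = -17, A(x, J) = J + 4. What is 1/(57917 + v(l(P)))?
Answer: 1/57546 ≈ 1.7377e-5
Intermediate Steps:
A(x, J) = 4 + J
l(H) = (-7 + H)*(8 + H) (l(H) = (H + (4 + 4))*(H - 7) = (H + 8)*(-7 + H) = (8 + H)*(-7 + H) = (-7 + H)*(8 + H))
v(z) = -155 - z (v(z) = (-143 - 12) - z = -155 - z)
1/(57917 + v(l(P))) = 1/(57917 + (-155 - (-56 - 17 + (-17)²))) = 1/(57917 + (-155 - (-56 - 17 + 289))) = 1/(57917 + (-155 - 1*216)) = 1/(57917 + (-155 - 216)) = 1/(57917 - 371) = 1/57546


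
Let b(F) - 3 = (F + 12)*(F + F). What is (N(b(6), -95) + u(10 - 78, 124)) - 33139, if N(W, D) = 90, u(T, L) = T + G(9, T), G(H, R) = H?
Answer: -33108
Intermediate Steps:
b(F) = 3 + 2*F*(12 + F) (b(F) = 3 + (F + 12)*(F + F) = 3 + (12 + F)*(2*F) = 3 + 2*F*(12 + F))
u(T, L) = 9 + T (u(T, L) = T + 9 = 9 + T)
(N(b(6), -95) + u(10 - 78, 124)) - 33139 = (90 + (9 + (10 - 78))) - 33139 = (90 + (9 - 68)) - 33139 = (90 - 59) - 33139 = 31 - 33139 = -33108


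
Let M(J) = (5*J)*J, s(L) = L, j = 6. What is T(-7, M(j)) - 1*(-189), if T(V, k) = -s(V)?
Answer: 196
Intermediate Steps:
M(J) = 5*J²
T(V, k) = -V
T(-7, M(j)) - 1*(-189) = -1*(-7) - 1*(-189) = 7 + 189 = 196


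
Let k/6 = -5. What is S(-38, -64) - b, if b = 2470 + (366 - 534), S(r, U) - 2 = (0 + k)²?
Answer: -1400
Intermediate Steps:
k = -30 (k = 6*(-5) = -30)
S(r, U) = 902 (S(r, U) = 2 + (0 - 30)² = 2 + (-30)² = 2 + 900 = 902)
b = 2302 (b = 2470 - 168 = 2302)
S(-38, -64) - b = 902 - 1*2302 = 902 - 2302 = -1400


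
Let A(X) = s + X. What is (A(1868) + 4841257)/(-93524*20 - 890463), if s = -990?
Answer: -4842135/2760943 ≈ -1.7538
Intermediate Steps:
A(X) = -990 + X
(A(1868) + 4841257)/(-93524*20 - 890463) = ((-990 + 1868) + 4841257)/(-93524*20 - 890463) = (878 + 4841257)/(-1870480 - 890463) = 4842135/(-2760943) = 4842135*(-1/2760943) = -4842135/2760943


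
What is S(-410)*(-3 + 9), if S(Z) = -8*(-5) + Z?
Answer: -2220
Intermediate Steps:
S(Z) = 40 + Z
S(-410)*(-3 + 9) = (40 - 410)*(-3 + 9) = -370*6 = -2220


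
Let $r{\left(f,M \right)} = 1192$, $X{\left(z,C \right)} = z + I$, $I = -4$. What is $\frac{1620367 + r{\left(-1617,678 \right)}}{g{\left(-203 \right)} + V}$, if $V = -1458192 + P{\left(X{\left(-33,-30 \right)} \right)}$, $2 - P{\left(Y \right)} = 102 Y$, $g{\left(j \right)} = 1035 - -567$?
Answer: $- \frac{1621559}{1452814} \approx -1.1161$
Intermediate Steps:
$X{\left(z,C \right)} = -4 + z$ ($X{\left(z,C \right)} = z - 4 = -4 + z$)
$g{\left(j \right)} = 1602$ ($g{\left(j \right)} = 1035 + 567 = 1602$)
$P{\left(Y \right)} = 2 - 102 Y$
$V = -1454416$ ($V = -1458192 - \left(-2 + 102 \left(-4 - 33\right)\right) = -1458192 + \left(2 - -3774\right) = -1458192 + \left(2 + 3774\right) = -1458192 + 3776 = -1454416$)
$\frac{1620367 + r{\left(-1617,678 \right)}}{g{\left(-203 \right)} + V} = \frac{1620367 + 1192}{1602 - 1454416} = \frac{1621559}{-1452814} = 1621559 \left(- \frac{1}{1452814}\right) = - \frac{1621559}{1452814}$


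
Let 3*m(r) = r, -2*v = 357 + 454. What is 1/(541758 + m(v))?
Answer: 6/3249737 ≈ 1.8463e-6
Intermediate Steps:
v = -811/2 (v = -(357 + 454)/2 = -½*811 = -811/2 ≈ -405.50)
m(r) = r/3
1/(541758 + m(v)) = 1/(541758 + (⅓)*(-811/2)) = 1/(541758 - 811/6) = 1/(3249737/6) = 6/3249737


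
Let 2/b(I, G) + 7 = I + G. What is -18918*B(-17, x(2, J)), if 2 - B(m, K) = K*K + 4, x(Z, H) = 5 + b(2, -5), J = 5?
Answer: 11842668/25 ≈ 4.7371e+5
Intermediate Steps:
b(I, G) = 2/(-7 + G + I) (b(I, G) = 2/(-7 + (I + G)) = 2/(-7 + (G + I)) = 2/(-7 + G + I))
x(Z, H) = 24/5 (x(Z, H) = 5 + 2/(-7 - 5 + 2) = 5 + 2/(-10) = 5 + 2*(-1/10) = 5 - 1/5 = 24/5)
B(m, K) = -2 - K**2 (B(m, K) = 2 - (K*K + 4) = 2 - (K**2 + 4) = 2 - (4 + K**2) = 2 + (-4 - K**2) = -2 - K**2)
-18918*B(-17, x(2, J)) = -18918*(-2 - (24/5)**2) = -18918*(-2 - 1*576/25) = -18918*(-2 - 576/25) = -18918*(-626/25) = 11842668/25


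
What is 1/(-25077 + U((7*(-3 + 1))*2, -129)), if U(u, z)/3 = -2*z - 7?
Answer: -1/24324 ≈ -4.1112e-5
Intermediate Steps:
U(u, z) = -21 - 6*z (U(u, z) = 3*(-2*z - 7) = 3*(-7 - 2*z) = -21 - 6*z)
1/(-25077 + U((7*(-3 + 1))*2, -129)) = 1/(-25077 + (-21 - 6*(-129))) = 1/(-25077 + (-21 + 774)) = 1/(-25077 + 753) = 1/(-24324) = -1/24324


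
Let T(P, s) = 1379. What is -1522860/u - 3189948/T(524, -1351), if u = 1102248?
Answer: -41883497941/18095238 ≈ -2314.6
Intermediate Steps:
-1522860/u - 3189948/T(524, -1351) = -1522860/1102248 - 3189948/1379 = -1522860*1/1102248 - 3189948*1/1379 = -126905/91854 - 3189948/1379 = -41883497941/18095238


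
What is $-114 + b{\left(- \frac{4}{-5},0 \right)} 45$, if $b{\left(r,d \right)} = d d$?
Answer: $-114$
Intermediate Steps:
$b{\left(r,d \right)} = d^{2}$
$-114 + b{\left(- \frac{4}{-5},0 \right)} 45 = -114 + 0^{2} \cdot 45 = -114 + 0 \cdot 45 = -114 + 0 = -114$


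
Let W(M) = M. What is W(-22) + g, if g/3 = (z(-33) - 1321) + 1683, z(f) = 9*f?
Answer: 173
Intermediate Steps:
g = 195 (g = 3*((9*(-33) - 1321) + 1683) = 3*((-297 - 1321) + 1683) = 3*(-1618 + 1683) = 3*65 = 195)
W(-22) + g = -22 + 195 = 173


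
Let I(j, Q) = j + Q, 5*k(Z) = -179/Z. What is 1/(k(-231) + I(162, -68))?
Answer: 1155/108749 ≈ 0.010621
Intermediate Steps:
k(Z) = -179/(5*Z) (k(Z) = (-179/Z)/5 = -179/(5*Z))
I(j, Q) = Q + j
1/(k(-231) + I(162, -68)) = 1/(-179/5/(-231) + (-68 + 162)) = 1/(-179/5*(-1/231) + 94) = 1/(179/1155 + 94) = 1/(108749/1155) = 1155/108749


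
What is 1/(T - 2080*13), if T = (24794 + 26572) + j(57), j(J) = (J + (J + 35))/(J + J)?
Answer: 114/2773313 ≈ 4.1106e-5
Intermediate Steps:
j(J) = (35 + 2*J)/(2*J) (j(J) = (J + (35 + J))/((2*J)) = (35 + 2*J)*(1/(2*J)) = (35 + 2*J)/(2*J))
T = 5855873/114 (T = (24794 + 26572) + (35/2 + 57)/57 = 51366 + (1/57)*(149/2) = 51366 + 149/114 = 5855873/114 ≈ 51367.)
1/(T - 2080*13) = 1/(5855873/114 - 2080*13) = 1/(5855873/114 - 27040) = 1/(2773313/114) = 114/2773313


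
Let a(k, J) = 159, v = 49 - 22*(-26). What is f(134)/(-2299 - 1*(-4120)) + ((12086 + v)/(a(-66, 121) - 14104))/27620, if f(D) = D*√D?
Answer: -12707/385160900 + 134*√134/1821 ≈ 0.85179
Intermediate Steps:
v = 621 (v = 49 + 572 = 621)
f(D) = D^(3/2)
f(134)/(-2299 - 1*(-4120)) + ((12086 + v)/(a(-66, 121) - 14104))/27620 = 134^(3/2)/(-2299 - 1*(-4120)) + ((12086 + 621)/(159 - 14104))/27620 = (134*√134)/(-2299 + 4120) + (12707/(-13945))*(1/27620) = (134*√134)/1821 + (12707*(-1/13945))*(1/27620) = (134*√134)*(1/1821) - 12707/13945*1/27620 = 134*√134/1821 - 12707/385160900 = -12707/385160900 + 134*√134/1821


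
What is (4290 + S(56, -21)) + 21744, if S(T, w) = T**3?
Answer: 201650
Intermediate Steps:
(4290 + S(56, -21)) + 21744 = (4290 + 56**3) + 21744 = (4290 + 175616) + 21744 = 179906 + 21744 = 201650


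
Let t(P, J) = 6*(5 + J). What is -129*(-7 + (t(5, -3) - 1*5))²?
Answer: 0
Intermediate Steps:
t(P, J) = 30 + 6*J
-129*(-7 + (t(5, -3) - 1*5))² = -129*(-7 + ((30 + 6*(-3)) - 1*5))² = -129*(-7 + ((30 - 18) - 5))² = -129*(-7 + (12 - 5))² = -129*(-7 + 7)² = -129*0² = -129*0 = 0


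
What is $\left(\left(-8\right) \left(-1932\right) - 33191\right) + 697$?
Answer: $-17038$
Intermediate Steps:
$\left(\left(-8\right) \left(-1932\right) - 33191\right) + 697 = \left(15456 - 33191\right) + 697 = -17735 + 697 = -17038$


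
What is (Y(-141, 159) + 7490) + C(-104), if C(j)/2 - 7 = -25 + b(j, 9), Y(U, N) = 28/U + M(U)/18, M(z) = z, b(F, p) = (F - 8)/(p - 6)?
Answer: 2078707/282 ≈ 7371.3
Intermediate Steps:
b(F, p) = (-8 + F)/(-6 + p)
Y(U, N) = 28/U + U/18
C(j) = -124/3 + 2*j/3 (C(j) = 14 + 2*(-25 + (-8 + j)/(-6 + 9)) = 14 + 2*(-25 + (-8 + j)/3) = 14 + 2*(-25 + (-8/3 + j/3)) = 14 + 2*(-83/3 + j/3) = 14 + (-166/3 + 2*j/3) = -124/3 + 2*j/3)
(Y(-141, 159) + 7490) + C(-104) = ((28/(-141) + (1/18)*(-141)) + 7490) + (-124/3 + (⅔)*(-104)) = ((28*(-1/141) - 47/6) + 7490) + (-124/3 - 208/3) = ((-28/141 - 47/6) + 7490) - 332/3 = (-755/94 + 7490) - 332/3 = 703305/94 - 332/3 = 2078707/282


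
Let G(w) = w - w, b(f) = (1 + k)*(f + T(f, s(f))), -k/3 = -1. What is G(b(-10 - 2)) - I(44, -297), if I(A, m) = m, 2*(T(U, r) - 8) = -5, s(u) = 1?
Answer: 297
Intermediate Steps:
T(U, r) = 11/2 (T(U, r) = 8 + (1/2)*(-5) = 8 - 5/2 = 11/2)
k = 3 (k = -3*(-1) = 3)
b(f) = 22 + 4*f (b(f) = (1 + 3)*(f + 11/2) = 4*(11/2 + f) = 22 + 4*f)
G(w) = 0
G(b(-10 - 2)) - I(44, -297) = 0 - 1*(-297) = 0 + 297 = 297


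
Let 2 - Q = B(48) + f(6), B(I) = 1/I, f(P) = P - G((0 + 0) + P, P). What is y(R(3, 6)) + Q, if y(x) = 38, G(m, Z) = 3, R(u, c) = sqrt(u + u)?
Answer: 1775/48 ≈ 36.979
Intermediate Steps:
R(u, c) = sqrt(2)*sqrt(u) (R(u, c) = sqrt(2*u) = sqrt(2)*sqrt(u))
f(P) = -3 + P (f(P) = P - 1*3 = P - 3 = -3 + P)
Q = -49/48 (Q = 2 - (1/48 + (-3 + 6)) = 2 - (1/48 + 3) = 2 - 1*145/48 = 2 - 145/48 = -49/48 ≈ -1.0208)
y(R(3, 6)) + Q = 38 - 49/48 = 1775/48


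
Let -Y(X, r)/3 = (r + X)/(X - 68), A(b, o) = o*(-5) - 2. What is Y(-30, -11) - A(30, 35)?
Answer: 17223/98 ≈ 175.74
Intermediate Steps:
A(b, o) = -2 - 5*o (A(b, o) = -5*o - 2 = -2 - 5*o)
Y(X, r) = -3*(X + r)/(-68 + X) (Y(X, r) = -3*(r + X)/(X - 68) = -3*(X + r)/(-68 + X))
Y(-30, -11) - A(30, 35) = 3*(-1*(-30) - 1*(-11))/(-68 - 30) - (-2 - 5*35) = 3*(30 + 11)/(-98) - (-2 - 175) = 3*(-1/98)*41 - 1*(-177) = -123/98 + 177 = 17223/98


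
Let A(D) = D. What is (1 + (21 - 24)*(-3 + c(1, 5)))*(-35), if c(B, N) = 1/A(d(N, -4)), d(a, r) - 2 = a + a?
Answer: -1365/4 ≈ -341.25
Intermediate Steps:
d(a, r) = 2 + 2*a (d(a, r) = 2 + (a + a) = 2 + 2*a)
c(B, N) = 1/(2 + 2*N)
(1 + (21 - 24)*(-3 + c(1, 5)))*(-35) = (1 + (21 - 24)*(-3 + 1/(2*(1 + 5))))*(-35) = (1 - 3*(-3 + (½)/6))*(-35) = (1 - 3*(-3 + (½)*(⅙)))*(-35) = (1 - 3*(-3 + 1/12))*(-35) = (1 - 3*(-35/12))*(-35) = (1 + 35/4)*(-35) = (39/4)*(-35) = -1365/4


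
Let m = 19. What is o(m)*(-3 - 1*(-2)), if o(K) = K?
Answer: -19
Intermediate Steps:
o(m)*(-3 - 1*(-2)) = 19*(-3 - 1*(-2)) = 19*(-3 + 2) = 19*(-1) = -19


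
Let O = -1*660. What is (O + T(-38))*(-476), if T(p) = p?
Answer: 332248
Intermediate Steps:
O = -660
(O + T(-38))*(-476) = (-660 - 38)*(-476) = -698*(-476) = 332248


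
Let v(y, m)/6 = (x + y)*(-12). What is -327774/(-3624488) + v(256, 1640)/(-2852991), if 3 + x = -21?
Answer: 1907432413/19809639164 ≈ 0.096288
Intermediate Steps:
x = -24 (x = -3 - 21 = -24)
v(y, m) = 1728 - 72*y (v(y, m) = 6*((-24 + y)*(-12)) = 6*(288 - 12*y) = 1728 - 72*y)
-327774/(-3624488) + v(256, 1640)/(-2852991) = -327774/(-3624488) + (1728 - 72*256)/(-2852991) = -327774*(-1/3624488) + (1728 - 18432)*(-1/2852991) = 163887/1812244 - 16704*(-1/2852991) = 163887/1812244 + 64/10931 = 1907432413/19809639164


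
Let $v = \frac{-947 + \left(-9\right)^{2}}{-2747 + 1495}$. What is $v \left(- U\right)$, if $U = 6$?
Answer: $- \frac{1299}{313} \approx -4.1502$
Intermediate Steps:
$v = \frac{433}{626}$ ($v = \frac{-947 + 81}{-1252} = \left(-866\right) \left(- \frac{1}{1252}\right) = \frac{433}{626} \approx 0.69169$)
$v \left(- U\right) = \frac{433 \left(\left(-1\right) 6\right)}{626} = \frac{433}{626} \left(-6\right) = - \frac{1299}{313}$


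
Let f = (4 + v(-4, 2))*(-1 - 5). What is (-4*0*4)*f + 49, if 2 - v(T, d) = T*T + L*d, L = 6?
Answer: 49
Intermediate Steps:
v(T, d) = 2 - T² - 6*d (v(T, d) = 2 - (T*T + 6*d) = 2 - (T² + 6*d) = 2 + (-T² - 6*d) = 2 - T² - 6*d)
f = 132 (f = (4 + (2 - 1*(-4)² - 6*2))*(-1 - 5) = (4 + (2 - 1*16 - 12))*(-6) = (4 + (2 - 16 - 12))*(-6) = (4 - 26)*(-6) = -22*(-6) = 132)
(-4*0*4)*f + 49 = (-4*0*4)*132 + 49 = (0*4)*132 + 49 = 0*132 + 49 = 0 + 49 = 49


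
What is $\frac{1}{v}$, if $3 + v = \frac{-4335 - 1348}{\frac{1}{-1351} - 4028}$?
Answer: $- \frac{5441829}{8647754} \approx -0.62928$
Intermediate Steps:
$v = - \frac{8647754}{5441829}$ ($v = -3 + \frac{-4335 - 1348}{\frac{1}{-1351} - 4028} = -3 - \frac{5683}{- \frac{1}{1351} - 4028} = -3 - \frac{5683}{- \frac{5441829}{1351}} = -3 - - \frac{7677733}{5441829} = -3 + \frac{7677733}{5441829} = - \frac{8647754}{5441829} \approx -1.5891$)
$\frac{1}{v} = \frac{1}{- \frac{8647754}{5441829}} = - \frac{5441829}{8647754}$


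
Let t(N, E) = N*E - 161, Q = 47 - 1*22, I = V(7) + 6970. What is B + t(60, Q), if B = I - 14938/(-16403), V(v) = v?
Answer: 136422286/16403 ≈ 8316.9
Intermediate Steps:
I = 6977 (I = 7 + 6970 = 6977)
Q = 25 (Q = 47 - 22 = 25)
t(N, E) = -161 + E*N (t(N, E) = E*N - 161 = -161 + E*N)
B = 114458669/16403 (B = 6977 - 14938/(-16403) = 6977 - 14938*(-1)/16403 = 6977 - 1*(-14938/16403) = 6977 + 14938/16403 = 114458669/16403 ≈ 6977.9)
B + t(60, Q) = 114458669/16403 + (-161 + 25*60) = 114458669/16403 + (-161 + 1500) = 114458669/16403 + 1339 = 136422286/16403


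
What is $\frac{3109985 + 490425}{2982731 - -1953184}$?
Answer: $\frac{720082}{987183} \approx 0.72943$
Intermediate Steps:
$\frac{3109985 + 490425}{2982731 - -1953184} = \frac{3600410}{2982731 + 1953184} = \frac{3600410}{4935915} = 3600410 \cdot \frac{1}{4935915} = \frac{720082}{987183}$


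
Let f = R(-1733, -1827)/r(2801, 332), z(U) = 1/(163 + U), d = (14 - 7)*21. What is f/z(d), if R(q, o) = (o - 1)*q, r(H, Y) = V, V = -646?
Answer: -491028220/323 ≈ -1.5202e+6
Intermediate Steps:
r(H, Y) = -646
d = 147 (d = 7*21 = 147)
R(q, o) = q*(-1 + o) (R(q, o) = (-1 + o)*q = q*(-1 + o))
f = -1583962/323 (f = -1733*(-1 - 1827)/(-646) = -1733*(-1828)*(-1/646) = 3167924*(-1/646) = -1583962/323 ≈ -4903.9)
f/z(d) = -1583962/(323*(1/(163 + 147))) = -1583962/(323*(1/310)) = -1583962/(323*1/310) = -1583962/323*310 = -491028220/323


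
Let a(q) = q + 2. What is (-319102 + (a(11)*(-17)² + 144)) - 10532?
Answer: -325733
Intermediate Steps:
a(q) = 2 + q
(-319102 + (a(11)*(-17)² + 144)) - 10532 = (-319102 + ((2 + 11)*(-17)² + 144)) - 10532 = (-319102 + (13*289 + 144)) - 10532 = (-319102 + (3757 + 144)) - 10532 = (-319102 + 3901) - 10532 = -315201 - 10532 = -325733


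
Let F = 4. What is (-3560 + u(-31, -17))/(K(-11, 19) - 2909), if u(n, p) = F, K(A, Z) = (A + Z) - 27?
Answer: 889/732 ≈ 1.2145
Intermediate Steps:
K(A, Z) = -27 + A + Z
u(n, p) = 4
(-3560 + u(-31, -17))/(K(-11, 19) - 2909) = (-3560 + 4)/((-27 - 11 + 19) - 2909) = -3556/(-19 - 2909) = -3556/(-2928) = -3556*(-1/2928) = 889/732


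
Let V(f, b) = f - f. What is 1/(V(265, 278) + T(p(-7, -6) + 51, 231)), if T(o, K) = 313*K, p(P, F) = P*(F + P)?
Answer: 1/72303 ≈ 1.3831e-5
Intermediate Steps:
V(f, b) = 0
1/(V(265, 278) + T(p(-7, -6) + 51, 231)) = 1/(0 + 313*231) = 1/(0 + 72303) = 1/72303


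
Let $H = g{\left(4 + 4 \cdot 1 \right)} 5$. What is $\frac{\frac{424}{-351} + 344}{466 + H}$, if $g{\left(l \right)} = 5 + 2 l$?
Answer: $\frac{120320}{200421} \approx 0.60034$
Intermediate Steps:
$H = 105$ ($H = \left(5 + 2 \left(4 + 4 \cdot 1\right)\right) 5 = \left(5 + 2 \left(4 + 4\right)\right) 5 = \left(5 + 2 \cdot 8\right) 5 = \left(5 + 16\right) 5 = 21 \cdot 5 = 105$)
$\frac{\frac{424}{-351} + 344}{466 + H} = \frac{\frac{424}{-351} + 344}{466 + 105} = \frac{424 \left(- \frac{1}{351}\right) + 344}{571} = \left(- \frac{424}{351} + 344\right) \frac{1}{571} = \frac{120320}{351} \cdot \frac{1}{571} = \frac{120320}{200421}$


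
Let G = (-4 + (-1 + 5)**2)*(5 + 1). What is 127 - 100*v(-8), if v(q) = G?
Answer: -7073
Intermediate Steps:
G = 72 (G = (-4 + 4**2)*6 = (-4 + 16)*6 = 12*6 = 72)
v(q) = 72
127 - 100*v(-8) = 127 - 100*72 = 127 - 7200 = -7073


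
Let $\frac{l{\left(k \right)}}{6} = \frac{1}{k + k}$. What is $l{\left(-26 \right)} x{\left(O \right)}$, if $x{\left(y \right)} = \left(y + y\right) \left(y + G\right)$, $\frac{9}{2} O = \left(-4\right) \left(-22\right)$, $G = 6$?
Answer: $- \frac{40480}{351} \approx -115.33$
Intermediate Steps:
$l{\left(k \right)} = \frac{3}{k}$ ($l{\left(k \right)} = \frac{6}{k + k} = \frac{6}{2 k} = 6 \frac{1}{2 k} = \frac{3}{k}$)
$O = \frac{176}{9}$ ($O = \frac{2 \left(\left(-4\right) \left(-22\right)\right)}{9} = \frac{2}{9} \cdot 88 = \frac{176}{9} \approx 19.556$)
$x{\left(y \right)} = 2 y \left(6 + y\right)$ ($x{\left(y \right)} = \left(y + y\right) \left(y + 6\right) = 2 y \left(6 + y\right)$)
$l{\left(-26 \right)} x{\left(O \right)} = \frac{3}{-26} \cdot 2 \cdot \frac{176}{9} \left(6 + \frac{176}{9}\right) = 3 \left(- \frac{1}{26}\right) 2 \cdot \frac{176}{9} \cdot \frac{230}{9} = \left(- \frac{3}{26}\right) \frac{80960}{81} = - \frac{40480}{351}$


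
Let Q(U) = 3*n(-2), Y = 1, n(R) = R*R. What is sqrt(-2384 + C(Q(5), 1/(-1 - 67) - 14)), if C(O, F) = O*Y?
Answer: 2*I*sqrt(593) ≈ 48.703*I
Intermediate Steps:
n(R) = R**2
Q(U) = 12 (Q(U) = 3*(-2)**2 = 3*4 = 12)
C(O, F) = O (C(O, F) = O*1 = O)
sqrt(-2384 + C(Q(5), 1/(-1 - 67) - 14)) = sqrt(-2384 + 12) = sqrt(-2372) = 2*I*sqrt(593)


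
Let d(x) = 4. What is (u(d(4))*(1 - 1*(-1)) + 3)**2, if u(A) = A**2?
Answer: 1225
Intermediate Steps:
(u(d(4))*(1 - 1*(-1)) + 3)**2 = (4**2*(1 - 1*(-1)) + 3)**2 = (16*(1 + 1) + 3)**2 = (16*2 + 3)**2 = (32 + 3)**2 = 35**2 = 1225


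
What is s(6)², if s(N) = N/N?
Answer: 1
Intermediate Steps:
s(N) = 1
s(6)² = 1² = 1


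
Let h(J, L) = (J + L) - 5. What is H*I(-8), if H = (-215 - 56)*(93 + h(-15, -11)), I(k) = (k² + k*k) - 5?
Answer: -2066646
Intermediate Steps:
h(J, L) = -5 + J + L
I(k) = -5 + 2*k² (I(k) = (k² + k²) - 5 = 2*k² - 5 = -5 + 2*k²)
H = -16802 (H = (-215 - 56)*(93 + (-5 - 15 - 11)) = -271*(93 - 31) = -271*62 = -16802)
H*I(-8) = -16802*(-5 + 2*(-8)²) = -16802*(-5 + 2*64) = -16802*(-5 + 128) = -16802*123 = -2066646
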